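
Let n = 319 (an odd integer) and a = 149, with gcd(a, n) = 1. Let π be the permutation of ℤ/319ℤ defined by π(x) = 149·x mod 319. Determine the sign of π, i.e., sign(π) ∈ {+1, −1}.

Start at x=210: 210 → 28 → 25 → 216 → 284 → 208 → 49 → … (one orbit).
π_149 has 8 disjoint cycles with lengths [70, 70, 70, 70, 14, 14, 10, 1] on {0,…,318}.
n − c = 319 − 8 = 311; sign = (−1)^311 = -1.
(149|319)_J = -1 (Zolotarev's lemma cross-check).

-1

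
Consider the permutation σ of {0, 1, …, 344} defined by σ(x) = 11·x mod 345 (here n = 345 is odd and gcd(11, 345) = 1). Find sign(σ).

Orbit of 256 under x↦11x: [256, 56, 271, 221, 16, 176, 211]… (length divides ord_345(11)).
Decompose π into cycles: lengths [22, 22, 22, 22, 22, 22, 22, 22, 22, 22, 22, 22, 22, 22, 22, 2, 2, 2, 2, 2, 1, 1, 1, 1, 1] (25 cycles, including the fixed point 0).
With 25 cycles on 345 points, sign = (−1)^{345−25} = +1.

+1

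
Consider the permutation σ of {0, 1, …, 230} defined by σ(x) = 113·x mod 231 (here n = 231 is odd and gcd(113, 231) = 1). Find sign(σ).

-1

Trace 155: π^k(155) = [155, 190, 218, 148, 92, 1, 113] for k=0..6.
Cycle type of π: 10×14 + 5×14 + 2×7 + 1×7; total 42 cycles.
231 − 42 = 189 transpositions; sign(π) = (−1)^189 = -1.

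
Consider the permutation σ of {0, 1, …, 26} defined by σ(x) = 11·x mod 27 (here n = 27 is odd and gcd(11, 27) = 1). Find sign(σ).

-1

Orbit of 1 under x↦11x: [1, 11, 13, 8, 7, 23, 10]… (length divides ord_27(11)).
π_11 has 4 disjoint cycles with lengths [18, 6, 2, 1] on {0,…,26}.
sign(π) = (−1)^{n − #cycles} = (−1)^{27−4} = (−1)^23 = -1.
Via Zolotarev, sign(π_{11}) = (11|27) = -1.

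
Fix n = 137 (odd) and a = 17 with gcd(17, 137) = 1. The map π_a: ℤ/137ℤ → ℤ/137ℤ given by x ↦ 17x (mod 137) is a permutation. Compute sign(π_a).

+1

Orbit of 135 under x↦17x: [135, 103, 107, 38, 98, 22, 100]… (length divides ord_137(17)).
The orbit structure of x ↦ 17x mod 137: 3 orbits of sizes [68, 68, 1].
3 cycles on 137: each ℓ→(−1)^(ℓ−1), product (−1)^134 = +1.
Check: (17/137) = +1 by Zolotarev.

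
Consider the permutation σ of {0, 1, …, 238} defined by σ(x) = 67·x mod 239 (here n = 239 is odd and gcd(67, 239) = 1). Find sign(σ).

Orbit of 67 under x↦67x: [67, 187, 101, 75, 6, 163, 166]… (length divides ord_239(67)).
15 cycles of lengths [17, 17, 17, 17, 17, 17, 17, 17, 17, 17, 17, 17, 17, 17, 1].
sign(π) = (−1)^{n − #cycles} = (−1)^{239−15} = (−1)^224 = +1.
Check: (67/239) = +1 by Zolotarev.

+1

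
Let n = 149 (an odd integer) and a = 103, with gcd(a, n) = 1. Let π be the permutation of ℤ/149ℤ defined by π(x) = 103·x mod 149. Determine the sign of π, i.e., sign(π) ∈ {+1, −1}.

Trace 133: π^k(133) = [133, 140, 116, 28, 53, 95, 100] for k=0..6.
3 cycles of lengths [74, 74, 1].
With 3 cycles on 149 points, sign = (−1)^{149−3} = +1.

+1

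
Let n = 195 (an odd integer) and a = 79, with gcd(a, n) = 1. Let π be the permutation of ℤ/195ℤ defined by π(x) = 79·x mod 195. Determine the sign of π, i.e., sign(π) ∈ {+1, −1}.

Trace 79: π^k(79) = [79, 1] for k=0..1.
117 cycles of lengths [2, 2, 2, 2, 2, 2, 2, 2, 2, 2, 2, 2, 2, 2, 2, 2, 2, 2, 2, 2, 2, 2, 2, 2, 2, 2, 2, 2, 2, 2, 2, 2, 2, 2, 2, 2, 2, 2, 2, 2, 2, 2, 2, 2, 2, 2, 2, 2, 2, 2, 2, 2, 2, 2, 2, 2, 2, 2, 2, 2, 2, 2, 2, 2, 2, 2, 2, 2, 2, 2, 2, 2, 2, 2, 2, 2, 2, 2, 1, 1, 1, 1, 1, 1, 1, 1, 1, 1, 1, 1, 1, 1, 1, 1, 1, 1, 1, 1, 1, 1, 1, 1, 1, 1, 1, 1, 1, 1, 1, 1, 1, 1, 1, 1, 1, 1, 1].
n − c = 195 − 117 = 78; sign = (−1)^78 = +1.
(79|195)_J = +1 (Zolotarev's lemma cross-check).

+1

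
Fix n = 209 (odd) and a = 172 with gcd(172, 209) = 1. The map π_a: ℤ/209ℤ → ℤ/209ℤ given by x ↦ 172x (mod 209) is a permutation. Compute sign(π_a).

-1

Start at x=58: 58 → 153 → 191 → 39 → 20 → 96 → 1 → … (one orbit).
π_172 has 38 disjoint cycles with lengths [10, 10, 10, 10, 10, 10, 10, 10, 10, 10, 10, 10, 10, 10, 10, 10, 10, 10, 10, 1, 1, 1, 1, 1, 1, 1, 1, 1, 1, 1, 1, 1, 1, 1, 1, 1, 1, 1] on {0,…,208}.
38 cycles on 209: each ℓ→(−1)^(ℓ−1), product (−1)^171 = -1.
(172|209)_J = -1 (Zolotarev's lemma cross-check).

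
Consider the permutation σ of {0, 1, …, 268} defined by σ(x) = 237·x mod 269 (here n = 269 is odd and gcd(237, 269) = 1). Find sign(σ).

Start at x=161: 161 → 228 → 236 → 249 → 102 → 233 → 76 → … (one orbit).
The orbit structure of x ↦ 237x mod 269: 2 orbits of sizes [268, 1].
Σ(ℓ_i−1) = 269−2 = 267; sign = (−1)^267 = -1.

-1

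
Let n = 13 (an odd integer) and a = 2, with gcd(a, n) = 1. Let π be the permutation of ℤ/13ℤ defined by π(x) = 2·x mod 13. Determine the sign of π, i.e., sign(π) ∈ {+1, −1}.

Orbit of 4 under x↦2x: [4, 8, 3, 6, 12, 11, 9]… (length divides ord_13(2)).
Cycle lengths of π_2 on ℤ/13ℤ: [12, 1]; 2 cycles in total.
Σ(ℓ_i−1) = 13−2 = 11; sign = (−1)^11 = -1.

-1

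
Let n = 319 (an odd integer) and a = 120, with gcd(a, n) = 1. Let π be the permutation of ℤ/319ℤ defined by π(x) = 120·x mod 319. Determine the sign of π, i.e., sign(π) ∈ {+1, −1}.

Trace 199: π^k(199) = [199, 274, 23, 208, 78, 109, 1] for k=0..6.
The orbit structure of x ↦ 120x mod 319: 28 orbits of sizes [14, 14, 14, 14, 14, 14, 14, 14, 14, 14, 14, 14, 14, 14, 14, 14, 14, 14, 14, 14, 14, 14, 2, 2, 2, 2, 2, 1].
sign(π) = (−1)^{n − #cycles} = (−1)^{319−28} = (−1)^291 = -1.

-1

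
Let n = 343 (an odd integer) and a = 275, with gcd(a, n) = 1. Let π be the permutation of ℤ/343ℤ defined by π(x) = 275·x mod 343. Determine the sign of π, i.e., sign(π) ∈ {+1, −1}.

+1

Orbit of 275 under x↦275x: [275, 165, 99, 128, 214, 197, 324]… (length divides ord_343(275)).
The orbit structure of x ↦ 275x mod 343: 31 orbits of sizes [21, 21, 21, 21, 21, 21, 21, 21, 21, 21, 21, 21, 21, 21, 3, 3, 3, 3, 3, 3, 3, 3, 3, 3, 3, 3, 3, 3, 3, 3, 1].
343 − 31 = 312 transpositions; sign(π) = (−1)^312 = +1.
(275|343)_J = +1 (Zolotarev's lemma cross-check).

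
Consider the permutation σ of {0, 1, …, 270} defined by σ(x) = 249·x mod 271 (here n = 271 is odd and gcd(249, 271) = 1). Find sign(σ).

-1

Orbit of 111 under x↦249x: [111, 268, 66, 174, 237, 206, 75]… (length divides ord_271(249)).
The orbit structure of x ↦ 249x mod 271: 2 orbits of sizes [270, 1].
sign(π) = (−1)^{n − #cycles} = (−1)^{271−2} = (−1)^269 = -1.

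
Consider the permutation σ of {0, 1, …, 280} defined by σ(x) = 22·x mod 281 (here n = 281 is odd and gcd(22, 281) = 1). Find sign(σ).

Orbit of 277 under x↦22x: [277, 193, 31, 120, 111, 194, 53]… (length divides ord_281(22)).
Cycle type of π: 280 + 1; total 2 cycles.
2 cycles on 281: each ℓ→(−1)^(ℓ−1), product (−1)^279 = -1.

-1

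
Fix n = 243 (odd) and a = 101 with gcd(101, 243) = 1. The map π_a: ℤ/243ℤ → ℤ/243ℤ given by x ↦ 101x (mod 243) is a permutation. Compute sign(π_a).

Start at x=214: 214 → 230 → 145 → 65 → 4 → 161 → 223 → … (one orbit).
Decompose π into cycles: lengths [162, 54, 18, 6, 2, 1] (6 cycles, including the fixed point 0).
sign(π) = (−1)^{n − #cycles} = (−1)^{243−6} = (−1)^237 = -1.
Check: (101/243) = -1 by Zolotarev.

-1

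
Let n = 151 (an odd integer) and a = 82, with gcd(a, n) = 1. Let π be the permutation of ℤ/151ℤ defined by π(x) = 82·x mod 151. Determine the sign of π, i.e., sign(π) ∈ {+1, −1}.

-1

Trace 97: π^k(97) = [97, 102, 59, 6, 39, 27, 100] for k=0..6.
π_82 has 2 disjoint cycles with lengths [150, 1] on {0,…,150}.
151 − 2 = 149 transpositions; sign(π) = (−1)^149 = -1.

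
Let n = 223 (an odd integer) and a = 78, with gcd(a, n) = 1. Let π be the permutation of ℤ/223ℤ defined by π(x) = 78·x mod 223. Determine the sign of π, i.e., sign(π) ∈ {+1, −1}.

+1

Orbit of 181 under x↦78x: [181, 69, 30, 110, 106, 17, 211]… (length divides ord_223(78)).
π_78 has 3 disjoint cycles with lengths [111, 111, 1] on {0,…,222}.
sign(π) = (−1)^{n − #cycles} = (−1)^{223−3} = (−1)^220 = +1.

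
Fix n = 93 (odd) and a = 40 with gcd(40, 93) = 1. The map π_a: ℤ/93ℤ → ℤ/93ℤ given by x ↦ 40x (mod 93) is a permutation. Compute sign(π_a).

+1

Trace 28: π^k(28) = [28, 4, 67, 76, 64, 49, 7] for k=0..6.
π_40 has 9 disjoint cycles with lengths [15, 15, 15, 15, 15, 15, 1, 1, 1] on {0,…,92}.
93 − 9 = 84 transpositions; sign(π) = (−1)^84 = +1.
Via Zolotarev, sign(π_{40}) = (40|93) = +1.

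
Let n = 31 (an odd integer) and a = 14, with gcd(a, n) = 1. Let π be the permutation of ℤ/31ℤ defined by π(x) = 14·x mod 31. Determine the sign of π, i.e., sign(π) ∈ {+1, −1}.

+1

Start at x=14: 14 → 10 → 16 → 7 → 5 → 8 → 19 → … (one orbit).
π_14 has 3 disjoint cycles with lengths [15, 15, 1] on {0,…,30}.
With 3 cycles on 31 points, sign = (−1)^{31−3} = +1.
Via Zolotarev, sign(π_{14}) = (14|31) = +1.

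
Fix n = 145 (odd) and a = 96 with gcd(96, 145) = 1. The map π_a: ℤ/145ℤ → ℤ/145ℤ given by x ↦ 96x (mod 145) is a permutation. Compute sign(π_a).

Start at x=71: 71 → 1 → 96 → 81 → 91 → 36 → 121 → … (one orbit).
Decompose π into cycles: lengths [14, 14, 14, 14, 14, 14, 14, 14, 14, 14, 1, 1, 1, 1, 1] (15 cycles, including the fixed point 0).
15 cycles on 145: each ℓ→(−1)^(ℓ−1), product (−1)^130 = +1.

+1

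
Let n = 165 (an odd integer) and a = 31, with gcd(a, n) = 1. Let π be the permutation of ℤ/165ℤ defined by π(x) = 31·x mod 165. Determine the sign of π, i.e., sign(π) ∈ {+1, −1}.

Trace 91: π^k(91) = [91, 16, 1, 31, 136] for k=0..4.
Cycle type of π: 5×30 + 1×15; total 45 cycles.
45 cycles on 165: each ℓ→(−1)^(ℓ−1), product (−1)^120 = +1.

+1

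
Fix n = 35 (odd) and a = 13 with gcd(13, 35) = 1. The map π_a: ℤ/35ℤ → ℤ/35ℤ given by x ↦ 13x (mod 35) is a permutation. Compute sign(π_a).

Orbit of 1 under x↦13x: [1, 13, 29, 27]… (length divides ord_35(13)).
11 cycles of lengths [4, 4, 4, 4, 4, 4, 4, 2, 2, 2, 1].
n − c = 35 − 11 = 24; sign = (−1)^24 = +1.

+1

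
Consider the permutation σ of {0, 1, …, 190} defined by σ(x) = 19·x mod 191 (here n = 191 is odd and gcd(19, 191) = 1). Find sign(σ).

-1

Start at x=14: 14 → 75 → 88 → 144 → 62 → 32 → 35 → … (one orbit).
Cycle type of π: 190 + 1; total 2 cycles.
With 2 cycles on 191 points, sign = (−1)^{191−2} = -1.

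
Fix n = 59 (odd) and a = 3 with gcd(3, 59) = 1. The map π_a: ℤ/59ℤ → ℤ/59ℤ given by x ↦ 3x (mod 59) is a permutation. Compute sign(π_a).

Orbit of 28 under x↦3x: [28, 25, 16, 48, 26, 19, 57]… (length divides ord_59(3)).
The orbit structure of x ↦ 3x mod 59: 3 orbits of sizes [29, 29, 1].
59 − 3 = 56 transpositions; sign(π) = (−1)^56 = +1.
The Jacobi symbol (3|59) = +1 (Zolotarev) agrees.

+1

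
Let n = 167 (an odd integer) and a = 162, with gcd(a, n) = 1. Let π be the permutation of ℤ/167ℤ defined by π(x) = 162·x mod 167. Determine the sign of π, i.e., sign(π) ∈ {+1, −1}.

+1

Trace 50: π^k(50) = [50, 84, 81, 96, 21, 62, 24] for k=0..6.
Cycle lengths of π_162 on ℤ/167ℤ: [83, 83, 1]; 3 cycles in total.
With 3 cycles on 167 points, sign = (−1)^{167−3} = +1.
Via Zolotarev, sign(π_{162}) = (162|167) = +1.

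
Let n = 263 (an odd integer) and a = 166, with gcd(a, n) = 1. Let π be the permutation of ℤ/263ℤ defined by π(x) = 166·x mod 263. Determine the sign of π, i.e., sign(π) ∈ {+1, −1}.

Start at x=50: 50 → 147 → 206 → 6 → 207 → 172 → 148 → … (one orbit).
3 cycles of lengths [131, 131, 1].
n − c = 263 − 3 = 260; sign = (−1)^260 = +1.

+1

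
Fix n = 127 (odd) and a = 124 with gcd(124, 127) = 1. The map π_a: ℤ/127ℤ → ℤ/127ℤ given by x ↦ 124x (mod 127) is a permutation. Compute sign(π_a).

+1

Start at x=8: 8 → 103 → 72 → 38 → 13 → 88 → 117 → … (one orbit).
Cycle type of π: 63×2 + 1; total 3 cycles.
With 3 cycles on 127 points, sign = (−1)^{127−3} = +1.
The Jacobi symbol (124|127) = +1 (Zolotarev) agrees.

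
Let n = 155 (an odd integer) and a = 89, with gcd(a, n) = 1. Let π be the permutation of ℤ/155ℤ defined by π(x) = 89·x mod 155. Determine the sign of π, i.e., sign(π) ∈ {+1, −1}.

Trace 139: π^k(139) = [139, 126, 54, 1, 89, 16, 29] for k=0..6.
18 cycles of lengths [10, 10, 10, 10, 10, 10, 10, 10, 10, 10, 10, 10, 10, 10, 10, 2, 2, 1].
With 18 cycles on 155 points, sign = (−1)^{155−18} = -1.

-1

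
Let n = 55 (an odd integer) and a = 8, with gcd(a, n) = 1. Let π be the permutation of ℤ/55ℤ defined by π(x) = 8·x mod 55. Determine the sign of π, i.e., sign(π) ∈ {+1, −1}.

Orbit of 52 under x↦8x: [52, 31, 28, 4, 32, 36, 13]… (length divides ord_55(8)).
Decompose π into cycles: lengths [20, 20, 10, 4, 1] (5 cycles, including the fixed point 0).
n − c = 55 − 5 = 50; sign = (−1)^50 = +1.
Check: (8/55) = +1 by Zolotarev.

+1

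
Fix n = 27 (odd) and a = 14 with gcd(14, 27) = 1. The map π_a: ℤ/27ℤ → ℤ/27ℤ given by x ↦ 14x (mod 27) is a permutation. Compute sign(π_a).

-1

Orbit of 5 under x↦14x: [5, 16, 8, 4, 2, 1, 14]… (length divides ord_27(14)).
4 cycles of lengths [18, 6, 2, 1].
n − c = 27 − 4 = 23; sign = (−1)^23 = -1.
(14|27)_J = -1 (Zolotarev's lemma cross-check).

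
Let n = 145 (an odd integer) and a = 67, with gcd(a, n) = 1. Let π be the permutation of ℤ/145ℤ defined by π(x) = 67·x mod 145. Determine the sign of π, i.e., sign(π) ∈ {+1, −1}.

Trace 59: π^k(59) = [59, 38, 81, 62, 94, 63, 16] for k=0..6.
The orbit structure of x ↦ 67x mod 145: 8 orbits of sizes [28, 28, 28, 28, 14, 14, 4, 1].
With 8 cycles on 145 points, sign = (−1)^{145−8} = -1.
Via Zolotarev, sign(π_{67}) = (67|145) = -1.

-1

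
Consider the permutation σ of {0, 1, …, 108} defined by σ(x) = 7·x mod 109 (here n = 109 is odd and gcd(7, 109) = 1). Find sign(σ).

Trace 9: π^k(9) = [9, 63, 5, 35, 27, 80, 15] for k=0..6.
Decompose π into cycles: lengths [27, 27, 27, 27, 1] (5 cycles, including the fixed point 0).
109 − 5 = 104 transpositions; sign(π) = (−1)^104 = +1.
The Jacobi symbol (7|109) = +1 (Zolotarev) agrees.

+1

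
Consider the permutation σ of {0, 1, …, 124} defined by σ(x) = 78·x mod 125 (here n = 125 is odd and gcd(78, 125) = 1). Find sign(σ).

Trace 73: π^k(73) = [73, 69, 7, 46, 88, 114, 17] for k=0..6.
Cycle type of π: 100 + 20 + 4 + 1; total 4 cycles.
4 cycles on 125: each ℓ→(−1)^(ℓ−1), product (−1)^121 = -1.

-1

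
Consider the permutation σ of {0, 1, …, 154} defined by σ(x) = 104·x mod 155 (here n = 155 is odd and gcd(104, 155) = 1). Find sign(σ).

Start at x=1: 1 → 104 → 121 → 29 → 71 → 99 → 66 → … (one orbit).
π_104 has 8 disjoint cycles with lengths [30, 30, 30, 30, 30, 2, 2, 1] on {0,…,154}.
n − c = 155 − 8 = 147; sign = (−1)^147 = -1.
Zolotarev: (104|155) = -1, matching the cycle-count sign.

-1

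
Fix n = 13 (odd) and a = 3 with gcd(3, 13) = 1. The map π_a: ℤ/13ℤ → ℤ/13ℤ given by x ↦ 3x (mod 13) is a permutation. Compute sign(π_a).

+1

Orbit of 1 under x↦3x: [1, 3, 9]… (length divides ord_13(3)).
Decompose π into cycles: lengths [3, 3, 3, 3, 1] (5 cycles, including the fixed point 0).
5 cycles on 13: each ℓ→(−1)^(ℓ−1), product (−1)^8 = +1.
Via Zolotarev, sign(π_{3}) = (3|13) = +1.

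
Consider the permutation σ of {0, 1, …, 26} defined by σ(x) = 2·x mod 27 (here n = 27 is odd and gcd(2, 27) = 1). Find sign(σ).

-1

Start at x=26: 26 → 25 → 23 → 19 → 11 → 22 → 17 → … (one orbit).
4 cycles of lengths [18, 6, 2, 1].
sign(π) = (−1)^{n − #cycles} = (−1)^{27−4} = (−1)^23 = -1.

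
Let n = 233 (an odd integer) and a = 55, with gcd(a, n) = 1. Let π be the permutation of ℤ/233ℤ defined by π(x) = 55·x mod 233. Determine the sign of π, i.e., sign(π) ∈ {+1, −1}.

+1

Start at x=66: 66 → 135 → 202 → 159 → 124 → 63 → 203 → … (one orbit).
3 cycles of lengths [116, 116, 1].
Σ(ℓ_i−1) = 233−3 = 230; sign = (−1)^230 = +1.
The Jacobi symbol (55|233) = +1 (Zolotarev) agrees.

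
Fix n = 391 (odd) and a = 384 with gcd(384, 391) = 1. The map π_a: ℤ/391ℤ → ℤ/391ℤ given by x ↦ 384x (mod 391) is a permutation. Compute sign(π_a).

-1

Start at x=41: 41 → 104 → 54 → 13 → 300 → 246 → 233 → … (one orbit).
The orbit structure of x ↦ 384x mod 391: 6 orbits of sizes [176, 176, 16, 11, 11, 1].
With 6 cycles on 391 points, sign = (−1)^{391−6} = -1.
Zolotarev: (384|391) = -1, matching the cycle-count sign.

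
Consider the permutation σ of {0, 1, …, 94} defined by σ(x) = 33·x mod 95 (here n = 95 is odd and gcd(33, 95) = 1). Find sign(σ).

+1

Orbit of 1 under x↦33x: [1, 33, 44, 27, 36, 48, 64]… (length divides ord_95(33)).
5 cycles of lengths [36, 36, 18, 4, 1].
sign(π) = (−1)^{n − #cycles} = (−1)^{95−5} = (−1)^90 = +1.
Check: (33/95) = +1 by Zolotarev.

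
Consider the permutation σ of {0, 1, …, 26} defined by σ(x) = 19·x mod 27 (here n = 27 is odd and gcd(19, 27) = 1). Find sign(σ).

Start at x=19: 19 → 10 → 1 → 19 (one orbit).
Decompose π into cycles: lengths [3, 3, 3, 3, 3, 3, 1, 1, 1, 1, 1, 1, 1, 1, 1] (15 cycles, including the fixed point 0).
n − c = 27 − 15 = 12; sign = (−1)^12 = +1.
Check: (19/27) = +1 by Zolotarev.

+1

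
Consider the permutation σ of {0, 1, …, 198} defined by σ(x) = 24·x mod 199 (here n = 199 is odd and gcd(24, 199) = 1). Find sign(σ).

-1

Start at x=178: 178 → 93 → 43 → 37 → 92 → 19 → 58 → … (one orbit).
12 cycles of lengths [18, 18, 18, 18, 18, 18, 18, 18, 18, 18, 18, 1].
With 12 cycles on 199 points, sign = (−1)^{199−12} = -1.
Via Zolotarev, sign(π_{24}) = (24|199) = -1.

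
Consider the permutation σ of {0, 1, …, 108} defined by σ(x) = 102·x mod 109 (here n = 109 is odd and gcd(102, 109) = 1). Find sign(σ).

Orbit of 74 under x↦102x: [74, 27, 29, 15, 4, 81, 87]… (length divides ord_109(102)).
π_102 has 3 disjoint cycles with lengths [54, 54, 1] on {0,…,108}.
Σ(ℓ_i−1) = 109−3 = 106; sign = (−1)^106 = +1.

+1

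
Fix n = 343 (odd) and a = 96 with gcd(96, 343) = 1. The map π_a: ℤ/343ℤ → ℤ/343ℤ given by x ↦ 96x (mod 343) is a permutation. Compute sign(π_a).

Orbit of 100 under x↦96x: [100, 339, 302, 180, 130, 132, 324]… (length divides ord_343(96)).
The orbit structure of x ↦ 96x mod 343: 4 orbits of sizes [294, 42, 6, 1].
Σ(ℓ_i−1) = 343−4 = 339; sign = (−1)^339 = -1.
Zolotarev: (96|343) = -1, matching the cycle-count sign.

-1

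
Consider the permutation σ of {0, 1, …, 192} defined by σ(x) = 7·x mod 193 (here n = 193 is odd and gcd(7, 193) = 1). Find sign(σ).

Trace 108: π^k(108) = [108, 177, 81, 181, 109, 184, 130] for k=0..6.
Cycle type of π: 24×8 + 1; total 9 cycles.
With 9 cycles on 193 points, sign = (−1)^{193−9} = +1.
Zolotarev: (7|193) = +1, matching the cycle-count sign.

+1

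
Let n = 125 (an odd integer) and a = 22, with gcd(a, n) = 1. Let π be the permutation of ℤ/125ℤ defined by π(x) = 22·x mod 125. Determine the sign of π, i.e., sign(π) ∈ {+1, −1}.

Trace 101: π^k(101) = [101, 97, 9, 73, 106, 82, 54] for k=0..6.
π_22 has 4 disjoint cycles with lengths [100, 20, 4, 1] on {0,…,124}.
With 4 cycles on 125 points, sign = (−1)^{125−4} = -1.

-1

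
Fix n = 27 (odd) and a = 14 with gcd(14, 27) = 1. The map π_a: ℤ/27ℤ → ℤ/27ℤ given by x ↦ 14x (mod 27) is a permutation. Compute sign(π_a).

-1

Orbit of 5 under x↦14x: [5, 16, 8, 4, 2, 1, 14]… (length divides ord_27(14)).
π_14 has 4 disjoint cycles with lengths [18, 6, 2, 1] on {0,…,26}.
4 cycles on 27: each ℓ→(−1)^(ℓ−1), product (−1)^23 = -1.
(14|27)_J = -1 (Zolotarev's lemma cross-check).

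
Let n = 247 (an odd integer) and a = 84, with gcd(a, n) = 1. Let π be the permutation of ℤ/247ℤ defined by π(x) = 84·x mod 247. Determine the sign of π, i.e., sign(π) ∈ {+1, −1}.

+1

Start at x=46: 46 → 159 → 18 → 30 → 50 → 1 → 84 → … (one orbit).
Cycle lengths of π_84 on ℤ/247ℤ: [12, 12, 12, 12, 12, 12, 12, 12, 12, 12, 12, 12, 12, 12, 12, 12, 12, 12, 12, 6, 6, 6, 1]; 23 cycles in total.
With 23 cycles on 247 points, sign = (−1)^{247−23} = +1.
The Jacobi symbol (84|247) = +1 (Zolotarev) agrees.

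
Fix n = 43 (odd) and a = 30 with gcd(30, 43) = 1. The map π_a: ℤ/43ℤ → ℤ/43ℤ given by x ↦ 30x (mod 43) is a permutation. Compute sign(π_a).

Start at x=24: 24 → 32 → 14 → 33 → 1 → 30 → 40 → … (one orbit).
The orbit structure of x ↦ 30x mod 43: 2 orbits of sizes [42, 1].
43 − 2 = 41 transpositions; sign(π) = (−1)^41 = -1.
Zolotarev: (30|43) = -1, matching the cycle-count sign.

-1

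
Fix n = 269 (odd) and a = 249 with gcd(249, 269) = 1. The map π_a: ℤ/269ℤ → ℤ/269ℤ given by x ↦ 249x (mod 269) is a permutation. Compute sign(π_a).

Orbit of 118 under x↦249x: [118, 61, 125, 190, 235, 142, 119]… (length divides ord_269(249)).
Cycle type of π: 67×4 + 1; total 5 cycles.
sign(π) = (−1)^{n − #cycles} = (−1)^{269−5} = (−1)^264 = +1.

+1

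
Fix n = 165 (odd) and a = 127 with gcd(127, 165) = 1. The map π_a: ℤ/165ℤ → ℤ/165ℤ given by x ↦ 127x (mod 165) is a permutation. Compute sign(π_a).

+1

Orbit of 16 under x↦127x: [16, 52, 4, 13, 1, 127, 124]… (length divides ord_165(127)).
Decompose π into cycles: lengths [20, 20, 20, 20, 20, 20, 10, 10, 10, 4, 4, 4, 1, 1, 1] (15 cycles, including the fixed point 0).
Σ(ℓ_i−1) = 165−15 = 150; sign = (−1)^150 = +1.
(127|165)_J = +1 (Zolotarev's lemma cross-check).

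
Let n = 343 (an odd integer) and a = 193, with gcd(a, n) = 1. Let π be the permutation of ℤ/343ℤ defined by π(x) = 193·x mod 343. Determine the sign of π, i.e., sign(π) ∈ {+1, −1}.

+1

Trace 1: π^k(1) = [1, 193, 205, 120, 179, 247, 337] for k=0..6.
π_193 has 7 disjoint cycles with lengths [147, 147, 21, 21, 3, 3, 1] on {0,…,342}.
343 − 7 = 336 transpositions; sign(π) = (−1)^336 = +1.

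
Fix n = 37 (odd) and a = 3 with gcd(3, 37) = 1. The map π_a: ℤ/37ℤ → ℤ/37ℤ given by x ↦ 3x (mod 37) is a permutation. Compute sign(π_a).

Start at x=21: 21 → 26 → 4 → 12 → 36 → 34 → 28 → … (one orbit).
3 cycles of lengths [18, 18, 1].
With 3 cycles on 37 points, sign = (−1)^{37−3} = +1.
Check: (3/37) = +1 by Zolotarev.

+1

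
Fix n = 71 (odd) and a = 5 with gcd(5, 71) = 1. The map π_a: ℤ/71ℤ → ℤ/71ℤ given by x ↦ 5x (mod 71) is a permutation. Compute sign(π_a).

Orbit of 57 under x↦5x: [57, 1, 5, 25, 54]… (length divides ord_71(5)).
The orbit structure of x ↦ 5x mod 71: 15 orbits of sizes [5, 5, 5, 5, 5, 5, 5, 5, 5, 5, 5, 5, 5, 5, 1].
With 15 cycles on 71 points, sign = (−1)^{71−15} = +1.
Via Zolotarev, sign(π_{5}) = (5|71) = +1.

+1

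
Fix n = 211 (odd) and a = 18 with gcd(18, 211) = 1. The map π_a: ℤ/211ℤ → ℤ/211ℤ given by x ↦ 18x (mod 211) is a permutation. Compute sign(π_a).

-1

Trace 115: π^k(115) = [115, 171, 124, 122, 86, 71, 12] for k=0..6.
Decompose π into cycles: lengths [70, 70, 70, 1] (4 cycles, including the fixed point 0).
sign(π) = (−1)^{n − #cycles} = (−1)^{211−4} = (−1)^207 = -1.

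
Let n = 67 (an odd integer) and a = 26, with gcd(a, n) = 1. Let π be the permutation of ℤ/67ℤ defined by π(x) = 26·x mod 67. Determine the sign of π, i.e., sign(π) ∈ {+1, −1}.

Trace 37: π^k(37) = [37, 24, 21, 10, 59, 60, 19] for k=0..6.
Decompose π into cycles: lengths [33, 33, 1] (3 cycles, including the fixed point 0).
sign(π) = (−1)^{n − #cycles} = (−1)^{67−3} = (−1)^64 = +1.
Via Zolotarev, sign(π_{26}) = (26|67) = +1.

+1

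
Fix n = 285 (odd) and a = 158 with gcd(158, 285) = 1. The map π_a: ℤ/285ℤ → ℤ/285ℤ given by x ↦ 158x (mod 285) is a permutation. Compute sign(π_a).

+1

Orbit of 244 under x↦158x: [244, 77, 196, 188, 64, 137, 271]… (length divides ord_285(158)).
π_158 has 15 disjoint cycles with lengths [36, 36, 36, 36, 36, 36, 18, 18, 9, 9, 4, 4, 4, 2, 1] on {0,…,284}.
Σ(ℓ_i−1) = 285−15 = 270; sign = (−1)^270 = +1.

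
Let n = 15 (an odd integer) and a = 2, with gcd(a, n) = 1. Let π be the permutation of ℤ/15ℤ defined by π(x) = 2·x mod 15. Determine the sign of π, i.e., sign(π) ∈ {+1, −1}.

+1

Start at x=4: 4 → 8 → 1 → 2 → 4 (one orbit).
Decompose π into cycles: lengths [4, 4, 4, 2, 1] (5 cycles, including the fixed point 0).
sign(π) = (−1)^{n − #cycles} = (−1)^{15−5} = (−1)^10 = +1.
Via Zolotarev, sign(π_{2}) = (2|15) = +1.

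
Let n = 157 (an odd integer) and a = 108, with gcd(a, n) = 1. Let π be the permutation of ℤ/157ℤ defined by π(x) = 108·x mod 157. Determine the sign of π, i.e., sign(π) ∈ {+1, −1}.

+1

Trace 39: π^k(39) = [39, 130, 67, 14, 99, 16, 1] for k=0..6.
13 cycles of lengths [13, 13, 13, 13, 13, 13, 13, 13, 13, 13, 13, 13, 1].
n − c = 157 − 13 = 144; sign = (−1)^144 = +1.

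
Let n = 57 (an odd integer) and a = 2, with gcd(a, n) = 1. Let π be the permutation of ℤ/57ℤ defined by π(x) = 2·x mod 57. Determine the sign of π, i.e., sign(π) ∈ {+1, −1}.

Trace 4: π^k(4) = [4, 8, 16, 32, 7, 14, 28] for k=0..6.
The orbit structure of x ↦ 2x mod 57: 5 orbits of sizes [18, 18, 18, 2, 1].
Σ(ℓ_i−1) = 57−5 = 52; sign = (−1)^52 = +1.

+1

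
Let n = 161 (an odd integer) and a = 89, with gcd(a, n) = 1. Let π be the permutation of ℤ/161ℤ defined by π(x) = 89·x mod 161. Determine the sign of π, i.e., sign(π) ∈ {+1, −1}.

Trace 58: π^k(58) = [58, 10, 85, 159, 144, 97, 100] for k=0..6.
Decompose π into cycles: lengths [66, 66, 22, 6, 1] (5 cycles, including the fixed point 0).
161 − 5 = 156 transpositions; sign(π) = (−1)^156 = +1.
Zolotarev: (89|161) = +1, matching the cycle-count sign.

+1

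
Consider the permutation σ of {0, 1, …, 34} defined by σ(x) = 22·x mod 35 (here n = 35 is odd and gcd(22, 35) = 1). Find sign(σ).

-1

Trace 8: π^k(8) = [8, 1, 22, 29] for k=0..3.
Decompose π into cycles: lengths [4, 4, 4, 4, 4, 4, 4, 1, 1, 1, 1, 1, 1, 1] (14 cycles, including the fixed point 0).
With 14 cycles on 35 points, sign = (−1)^{35−14} = -1.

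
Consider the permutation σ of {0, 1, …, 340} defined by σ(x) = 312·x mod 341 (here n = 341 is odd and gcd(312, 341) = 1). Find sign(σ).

+1

Start at x=1: 1 → 312 → 159 → 163 → 47 → 1 (one orbit).
The orbit structure of x ↦ 312x mod 341: 69 orbits of sizes [5, 5, 5, 5, 5, 5, 5, 5, 5, 5, 5, 5, 5, 5, 5, 5, 5, 5, 5, 5, 5, 5, 5, 5, 5, 5, 5, 5, 5, 5, 5, 5, 5, 5, 5, 5, 5, 5, 5, 5, 5, 5, 5, 5, 5, 5, 5, 5, 5, 5, 5, 5, 5, 5, 5, 5, 5, 5, 5, 5, 5, 5, 5, 5, 5, 5, 5, 5, 1].
sign(π) = (−1)^{n − #cycles} = (−1)^{341−69} = (−1)^272 = +1.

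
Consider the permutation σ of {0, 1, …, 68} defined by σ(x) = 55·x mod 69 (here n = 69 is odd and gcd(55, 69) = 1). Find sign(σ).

+1

Start at x=31: 31 → 49 → 4 → 13 → 25 → 64 → 1 → … (one orbit).
Decompose π into cycles: lengths [11, 11, 11, 11, 11, 11, 1, 1, 1] (9 cycles, including the fixed point 0).
69 − 9 = 60 transpositions; sign(π) = (−1)^60 = +1.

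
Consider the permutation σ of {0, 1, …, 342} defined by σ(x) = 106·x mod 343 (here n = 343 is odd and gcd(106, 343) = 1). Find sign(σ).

Trace 155: π^k(155) = [155, 309, 169, 78, 36, 43, 99] for k=0..6.
Cycle type of π: 49×6 + 7×6 + 1×7; total 19 cycles.
Σ(ℓ_i−1) = 343−19 = 324; sign = (−1)^324 = +1.

+1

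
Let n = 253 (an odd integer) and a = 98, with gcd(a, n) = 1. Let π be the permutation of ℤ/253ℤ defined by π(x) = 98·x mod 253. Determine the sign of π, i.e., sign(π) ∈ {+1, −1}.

Orbit of 188 under x↦98x: [188, 208, 144, 197, 78, 54, 232]… (length divides ord_253(98)).
The orbit structure of x ↦ 98x mod 253: 18 orbits of sizes [22, 22, 22, 22, 22, 22, 22, 22, 22, 22, 11, 11, 2, 2, 2, 2, 2, 1].
253 − 18 = 235 transpositions; sign(π) = (−1)^235 = -1.

-1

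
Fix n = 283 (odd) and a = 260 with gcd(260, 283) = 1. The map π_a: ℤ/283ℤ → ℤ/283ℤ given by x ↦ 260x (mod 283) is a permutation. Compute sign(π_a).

Start at x=233: 233 → 18 → 152 → 183 → 36 → 21 → 83 → … (one orbit).
Cycle type of π: 282 + 1; total 2 cycles.
Σ(ℓ_i−1) = 283−2 = 281; sign = (−1)^281 = -1.

-1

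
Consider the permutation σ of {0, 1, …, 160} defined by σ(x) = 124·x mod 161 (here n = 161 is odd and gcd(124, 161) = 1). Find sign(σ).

Start at x=24: 24 → 78 → 12 → 39 → 6 → 100 → 3 → … (one orbit).
Decompose π into cycles: lengths [66, 66, 11, 11, 6, 1] (6 cycles, including the fixed point 0).
6 cycles on 161: each ℓ→(−1)^(ℓ−1), product (−1)^155 = -1.
(124|161)_J = -1 (Zolotarev's lemma cross-check).

-1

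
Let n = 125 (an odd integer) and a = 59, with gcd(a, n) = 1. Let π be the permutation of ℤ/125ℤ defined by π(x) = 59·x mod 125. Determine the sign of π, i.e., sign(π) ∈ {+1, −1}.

Trace 49: π^k(49) = [49, 16, 69, 71, 64, 26, 34] for k=0..6.
π_59 has 7 disjoint cycles with lengths [50, 50, 10, 10, 2, 2, 1] on {0,…,124}.
7 cycles on 125: each ℓ→(−1)^(ℓ−1), product (−1)^118 = +1.

+1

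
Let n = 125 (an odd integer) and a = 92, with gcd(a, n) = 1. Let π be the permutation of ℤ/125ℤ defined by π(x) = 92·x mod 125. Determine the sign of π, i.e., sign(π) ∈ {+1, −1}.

-1

Start at x=31: 31 → 102 → 9 → 78 → 51 → 67 → 39 → … (one orbit).
The orbit structure of x ↦ 92x mod 125: 4 orbits of sizes [100, 20, 4, 1].
sign(π) = (−1)^{n − #cycles} = (−1)^{125−4} = (−1)^121 = -1.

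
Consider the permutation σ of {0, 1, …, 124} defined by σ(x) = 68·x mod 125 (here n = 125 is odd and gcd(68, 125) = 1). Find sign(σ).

-1

Orbit of 68 under x↦68x: [68, 124, 57, 1]… (length divides ord_125(68)).
Decompose π into cycles: lengths [4, 4, 4, 4, 4, 4, 4, 4, 4, 4, 4, 4, 4, 4, 4, 4, 4, 4, 4, 4, 4, 4, 4, 4, 4, 4, 4, 4, 4, 4, 4, 1] (32 cycles, including the fixed point 0).
Σ(ℓ_i−1) = 125−32 = 93; sign = (−1)^93 = -1.
Zolotarev: (68|125) = -1, matching the cycle-count sign.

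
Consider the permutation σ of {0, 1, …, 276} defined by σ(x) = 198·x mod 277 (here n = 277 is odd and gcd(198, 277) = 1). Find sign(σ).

Start at x=256: 256 → 274 → 237 → 113 → 214 → 268 → 157 → … (one orbit).
The orbit structure of x ↦ 198x mod 277: 3 orbits of sizes [138, 138, 1].
sign(π) = (−1)^{n − #cycles} = (−1)^{277−3} = (−1)^274 = +1.
Zolotarev: (198|277) = +1, matching the cycle-count sign.

+1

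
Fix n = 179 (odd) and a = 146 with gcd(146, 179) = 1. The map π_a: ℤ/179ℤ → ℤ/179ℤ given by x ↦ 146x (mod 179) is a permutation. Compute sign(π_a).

Start at x=64: 64 → 36 → 65 → 3 → 80 → 45 → 126 → … (one orbit).
Decompose π into cycles: lengths [89, 89, 1] (3 cycles, including the fixed point 0).
sign(π) = (−1)^{n − #cycles} = (−1)^{179−3} = (−1)^176 = +1.
Zolotarev: (146|179) = +1, matching the cycle-count sign.

+1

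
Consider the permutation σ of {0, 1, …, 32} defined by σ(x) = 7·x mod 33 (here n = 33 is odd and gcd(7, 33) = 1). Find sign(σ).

Start at x=7: 7 → 16 → 13 → 25 → 10 → 4 → 28 → … (one orbit).
The orbit structure of x ↦ 7x mod 33: 6 orbits of sizes [10, 10, 10, 1, 1, 1].
With 6 cycles on 33 points, sign = (−1)^{33−6} = -1.
Check: (7/33) = -1 by Zolotarev.

-1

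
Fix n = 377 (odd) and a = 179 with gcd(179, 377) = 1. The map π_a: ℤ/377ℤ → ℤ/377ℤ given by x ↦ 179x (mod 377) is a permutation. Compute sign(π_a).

Start at x=296: 296 → 204 → 324 → 315 → 212 → 248 → 283 → … (one orbit).
Decompose π into cycles: lengths [42, 42, 42, 42, 42, 42, 42, 42, 14, 14, 6, 6, 1] (13 cycles, including the fixed point 0).
377 − 13 = 364 transpositions; sign(π) = (−1)^364 = +1.
Via Zolotarev, sign(π_{179}) = (179|377) = +1.

+1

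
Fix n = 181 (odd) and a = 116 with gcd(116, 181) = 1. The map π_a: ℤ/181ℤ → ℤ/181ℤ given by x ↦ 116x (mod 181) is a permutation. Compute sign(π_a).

+1

Orbit of 119 under x↦116x: [119, 48, 138, 80, 49, 73, 142]… (length divides ord_181(116)).
The orbit structure of x ↦ 116x mod 181: 11 orbits of sizes [18, 18, 18, 18, 18, 18, 18, 18, 18, 18, 1].
n − c = 181 − 11 = 170; sign = (−1)^170 = +1.
Check: (116/181) = +1 by Zolotarev.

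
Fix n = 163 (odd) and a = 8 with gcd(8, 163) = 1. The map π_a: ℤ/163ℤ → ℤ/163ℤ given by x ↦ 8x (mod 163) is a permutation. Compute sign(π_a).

-1

Orbit of 58 under x↦8x: [58, 138, 126, 30, 77, 127, 38]… (length divides ord_163(8)).
π_8 has 4 disjoint cycles with lengths [54, 54, 54, 1] on {0,…,162}.
Σ(ℓ_i−1) = 163−4 = 159; sign = (−1)^159 = -1.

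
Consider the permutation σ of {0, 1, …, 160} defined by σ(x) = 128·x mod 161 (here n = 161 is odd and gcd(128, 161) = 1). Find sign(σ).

+1

Orbit of 64 under x↦128x: [64, 142, 144, 78, 2, 95, 85]… (length divides ord_161(128)).
π_128 has 9 disjoint cycles with lengths [33, 33, 33, 33, 11, 11, 3, 3, 1] on {0,…,160}.
With 9 cycles on 161 points, sign = (−1)^{161−9} = +1.
The Jacobi symbol (128|161) = +1 (Zolotarev) agrees.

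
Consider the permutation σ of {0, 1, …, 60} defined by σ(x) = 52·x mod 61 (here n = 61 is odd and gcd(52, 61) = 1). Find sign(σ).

+1

Orbit of 3 under x↦52x: [3, 34, 60, 9, 41, 58, 27]… (length divides ord_61(52)).
7 cycles of lengths [10, 10, 10, 10, 10, 10, 1].
n − c = 61 − 7 = 54; sign = (−1)^54 = +1.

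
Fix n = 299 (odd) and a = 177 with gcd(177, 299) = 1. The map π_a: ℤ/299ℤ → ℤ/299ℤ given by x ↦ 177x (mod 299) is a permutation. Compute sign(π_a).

-1

Start at x=200: 200 → 118 → 255 → 285 → 213 → 27 → 294 → … (one orbit).
Decompose π into cycles: lengths [44, 44, 44, 44, 44, 44, 11, 11, 4, 4, 4, 1] (12 cycles, including the fixed point 0).
sign(π) = (−1)^{n − #cycles} = (−1)^{299−12} = (−1)^287 = -1.
Check: (177/299) = -1 by Zolotarev.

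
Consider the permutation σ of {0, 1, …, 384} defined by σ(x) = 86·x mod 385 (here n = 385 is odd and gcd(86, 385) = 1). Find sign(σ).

Orbit of 256 under x↦86x: [256, 71, 331, 361, 246, 366, 291]… (length divides ord_385(86)).
The orbit structure of x ↦ 86x mod 385: 45 orbits of sizes [15, 15, 15, 15, 15, 15, 15, 15, 15, 15, 15, 15, 15, 15, 15, 15, 15, 15, 15, 15, 5, 5, 5, 5, 5, 5, 5, 5, 5, 5, 3, 3, 3, 3, 3, 3, 3, 3, 3, 3, 1, 1, 1, 1, 1].
n − c = 385 − 45 = 340; sign = (−1)^340 = +1.
The Jacobi symbol (86|385) = +1 (Zolotarev) agrees.

+1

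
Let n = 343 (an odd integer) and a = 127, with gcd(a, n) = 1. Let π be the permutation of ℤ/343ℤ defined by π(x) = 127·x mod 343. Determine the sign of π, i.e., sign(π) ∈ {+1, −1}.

+1

Orbit of 316 under x↦127x: [316, 1, 127, 8, 330, 64, 239]… (length divides ord_343(127)).
Cycle lengths of π_127 on ℤ/343ℤ: [49, 49, 49, 49, 49, 49, 7, 7, 7, 7, 7, 7, 1, 1, 1, 1, 1, 1, 1]; 19 cycles in total.
sign(π) = (−1)^{n − #cycles} = (−1)^{343−19} = (−1)^324 = +1.
(127|343)_J = +1 (Zolotarev's lemma cross-check).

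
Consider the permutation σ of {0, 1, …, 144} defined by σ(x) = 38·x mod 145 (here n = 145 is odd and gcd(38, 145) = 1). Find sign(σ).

Trace 16: π^k(16) = [16, 28, 49, 122, 141, 138, 24] for k=0..6.
8 cycles of lengths [28, 28, 28, 28, 14, 14, 4, 1].
sign(π) = (−1)^{n − #cycles} = (−1)^{145−8} = (−1)^137 = -1.

-1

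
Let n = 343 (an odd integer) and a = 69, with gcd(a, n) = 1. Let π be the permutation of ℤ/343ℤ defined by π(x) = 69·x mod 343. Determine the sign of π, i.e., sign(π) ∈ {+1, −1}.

-1

Start at x=6: 6 → 71 → 97 → 176 → 139 → 330 → 132 → … (one orbit).
Decompose π into cycles: lengths [98, 98, 98, 14, 14, 14, 2, 2, 2, 1] (10 cycles, including the fixed point 0).
With 10 cycles on 343 points, sign = (−1)^{343−10} = -1.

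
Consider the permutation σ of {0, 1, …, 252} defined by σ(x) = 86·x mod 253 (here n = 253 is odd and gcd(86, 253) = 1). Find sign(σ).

-1

Trace 71: π^k(71) = [71, 34, 141, 235, 223, 203, 1] for k=0..6.
The orbit structure of x ↦ 86x mod 253: 6 orbits of sizes [110, 110, 22, 5, 5, 1].
Σ(ℓ_i−1) = 253−6 = 247; sign = (−1)^247 = -1.
(86|253)_J = -1 (Zolotarev's lemma cross-check).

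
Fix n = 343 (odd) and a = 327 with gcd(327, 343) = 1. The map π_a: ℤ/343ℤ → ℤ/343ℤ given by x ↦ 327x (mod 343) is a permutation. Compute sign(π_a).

Orbit of 283 under x↦327x: [283, 274, 75, 172, 335, 128, 10]… (length divides ord_343(327)).
π_327 has 4 disjoint cycles with lengths [294, 42, 6, 1] on {0,…,342}.
343 − 4 = 339 transpositions; sign(π) = (−1)^339 = -1.
(327|343)_J = -1 (Zolotarev's lemma cross-check).

-1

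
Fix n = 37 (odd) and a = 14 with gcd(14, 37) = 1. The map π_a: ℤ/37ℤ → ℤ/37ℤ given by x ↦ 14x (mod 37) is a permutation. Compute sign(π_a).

Orbit of 27 under x↦14x: [27, 8, 1, 14, 11, 6, 10]… (length divides ord_37(14)).
4 cycles of lengths [12, 12, 12, 1].
n − c = 37 − 4 = 33; sign = (−1)^33 = -1.

-1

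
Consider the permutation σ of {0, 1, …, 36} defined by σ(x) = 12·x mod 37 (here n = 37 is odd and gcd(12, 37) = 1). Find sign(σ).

Start at x=34: 34 → 1 → 12 → 33 → 26 → 16 → 7 → … (one orbit).
The orbit structure of x ↦ 12x mod 37: 5 orbits of sizes [9, 9, 9, 9, 1].
5 cycles on 37: each ℓ→(−1)^(ℓ−1), product (−1)^32 = +1.

+1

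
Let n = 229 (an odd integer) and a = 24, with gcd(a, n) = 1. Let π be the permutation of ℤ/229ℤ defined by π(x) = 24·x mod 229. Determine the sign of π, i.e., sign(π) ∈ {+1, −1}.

Trace 184: π^k(184) = [184, 65, 186, 113, 193, 52, 103] for k=0..6.
2 cycles of lengths [228, 1].
sign(π) = (−1)^{n − #cycles} = (−1)^{229−2} = (−1)^227 = -1.
(24|229)_J = -1 (Zolotarev's lemma cross-check).

-1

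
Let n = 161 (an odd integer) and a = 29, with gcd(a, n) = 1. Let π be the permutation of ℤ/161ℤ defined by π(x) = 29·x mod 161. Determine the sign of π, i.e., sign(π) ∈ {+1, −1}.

+1

Trace 127: π^k(127) = [127, 141, 64, 85, 50, 1, 29] for k=0..6.
21 cycles of lengths [11, 11, 11, 11, 11, 11, 11, 11, 11, 11, 11, 11, 11, 11, 1, 1, 1, 1, 1, 1, 1].
21 cycles on 161: each ℓ→(−1)^(ℓ−1), product (−1)^140 = +1.
The Jacobi symbol (29|161) = +1 (Zolotarev) agrees.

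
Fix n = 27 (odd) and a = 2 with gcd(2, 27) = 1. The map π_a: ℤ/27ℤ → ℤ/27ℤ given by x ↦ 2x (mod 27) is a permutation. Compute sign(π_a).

-1

Orbit of 11 under x↦2x: [11, 22, 17, 7, 14, 1, 2]… (length divides ord_27(2)).
π_2 has 4 disjoint cycles with lengths [18, 6, 2, 1] on {0,…,26}.
n − c = 27 − 4 = 23; sign = (−1)^23 = -1.
The Jacobi symbol (2|27) = -1 (Zolotarev) agrees.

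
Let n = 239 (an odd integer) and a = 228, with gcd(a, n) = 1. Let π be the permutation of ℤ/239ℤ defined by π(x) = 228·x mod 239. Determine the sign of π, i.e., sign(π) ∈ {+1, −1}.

Start at x=57: 57 → 90 → 205 → 135 → 188 → 83 → 43 → … (one orbit).
2 cycles of lengths [238, 1].
239 − 2 = 237 transpositions; sign(π) = (−1)^237 = -1.
Zolotarev: (228|239) = -1, matching the cycle-count sign.

-1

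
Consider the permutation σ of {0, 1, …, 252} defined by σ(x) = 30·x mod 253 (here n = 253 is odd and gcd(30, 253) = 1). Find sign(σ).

+1

Orbit of 19 under x↦30x: [19, 64, 149, 169, 10, 47, 145]… (length divides ord_253(30)).
Decompose π into cycles: lengths [110, 110, 22, 10, 1] (5 cycles, including the fixed point 0).
sign(π) = (−1)^{n − #cycles} = (−1)^{253−5} = (−1)^248 = +1.
Zolotarev: (30|253) = +1, matching the cycle-count sign.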